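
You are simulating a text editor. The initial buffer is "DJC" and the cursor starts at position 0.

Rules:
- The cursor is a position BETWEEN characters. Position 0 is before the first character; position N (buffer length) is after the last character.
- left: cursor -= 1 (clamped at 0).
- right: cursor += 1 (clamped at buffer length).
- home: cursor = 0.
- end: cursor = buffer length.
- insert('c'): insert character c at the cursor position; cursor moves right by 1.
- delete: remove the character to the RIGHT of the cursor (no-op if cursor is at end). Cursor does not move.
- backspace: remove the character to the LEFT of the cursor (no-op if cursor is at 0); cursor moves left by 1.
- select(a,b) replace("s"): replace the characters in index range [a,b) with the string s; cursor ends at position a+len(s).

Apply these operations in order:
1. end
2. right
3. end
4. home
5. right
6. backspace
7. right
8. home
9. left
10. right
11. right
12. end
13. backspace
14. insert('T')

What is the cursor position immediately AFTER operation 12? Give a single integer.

Answer: 2

Derivation:
After op 1 (end): buf='DJC' cursor=3
After op 2 (right): buf='DJC' cursor=3
After op 3 (end): buf='DJC' cursor=3
After op 4 (home): buf='DJC' cursor=0
After op 5 (right): buf='DJC' cursor=1
After op 6 (backspace): buf='JC' cursor=0
After op 7 (right): buf='JC' cursor=1
After op 8 (home): buf='JC' cursor=0
After op 9 (left): buf='JC' cursor=0
After op 10 (right): buf='JC' cursor=1
After op 11 (right): buf='JC' cursor=2
After op 12 (end): buf='JC' cursor=2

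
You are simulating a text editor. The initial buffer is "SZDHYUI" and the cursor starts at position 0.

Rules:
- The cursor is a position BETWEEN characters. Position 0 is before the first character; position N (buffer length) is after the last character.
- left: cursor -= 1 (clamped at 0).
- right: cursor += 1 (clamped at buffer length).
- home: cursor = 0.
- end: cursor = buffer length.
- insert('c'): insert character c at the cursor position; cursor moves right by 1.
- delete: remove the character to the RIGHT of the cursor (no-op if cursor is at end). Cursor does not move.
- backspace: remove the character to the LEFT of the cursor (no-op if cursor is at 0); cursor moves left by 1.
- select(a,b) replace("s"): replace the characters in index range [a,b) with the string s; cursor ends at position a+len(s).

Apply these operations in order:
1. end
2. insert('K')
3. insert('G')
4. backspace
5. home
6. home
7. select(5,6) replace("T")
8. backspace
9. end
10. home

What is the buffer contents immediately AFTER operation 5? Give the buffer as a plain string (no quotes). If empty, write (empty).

Answer: SZDHYUIK

Derivation:
After op 1 (end): buf='SZDHYUI' cursor=7
After op 2 (insert('K')): buf='SZDHYUIK' cursor=8
After op 3 (insert('G')): buf='SZDHYUIKG' cursor=9
After op 4 (backspace): buf='SZDHYUIK' cursor=8
After op 5 (home): buf='SZDHYUIK' cursor=0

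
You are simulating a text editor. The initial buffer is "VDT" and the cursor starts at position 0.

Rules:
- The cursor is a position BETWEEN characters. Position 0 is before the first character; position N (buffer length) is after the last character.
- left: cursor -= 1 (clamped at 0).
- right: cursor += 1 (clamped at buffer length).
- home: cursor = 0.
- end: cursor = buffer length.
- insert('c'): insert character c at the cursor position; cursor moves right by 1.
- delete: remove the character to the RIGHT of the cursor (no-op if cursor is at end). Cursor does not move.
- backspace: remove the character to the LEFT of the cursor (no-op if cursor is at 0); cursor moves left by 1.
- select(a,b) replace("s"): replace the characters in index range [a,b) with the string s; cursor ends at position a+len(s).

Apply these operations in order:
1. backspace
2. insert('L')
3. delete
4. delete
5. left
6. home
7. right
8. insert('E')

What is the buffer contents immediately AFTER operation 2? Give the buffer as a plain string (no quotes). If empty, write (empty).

Answer: LVDT

Derivation:
After op 1 (backspace): buf='VDT' cursor=0
After op 2 (insert('L')): buf='LVDT' cursor=1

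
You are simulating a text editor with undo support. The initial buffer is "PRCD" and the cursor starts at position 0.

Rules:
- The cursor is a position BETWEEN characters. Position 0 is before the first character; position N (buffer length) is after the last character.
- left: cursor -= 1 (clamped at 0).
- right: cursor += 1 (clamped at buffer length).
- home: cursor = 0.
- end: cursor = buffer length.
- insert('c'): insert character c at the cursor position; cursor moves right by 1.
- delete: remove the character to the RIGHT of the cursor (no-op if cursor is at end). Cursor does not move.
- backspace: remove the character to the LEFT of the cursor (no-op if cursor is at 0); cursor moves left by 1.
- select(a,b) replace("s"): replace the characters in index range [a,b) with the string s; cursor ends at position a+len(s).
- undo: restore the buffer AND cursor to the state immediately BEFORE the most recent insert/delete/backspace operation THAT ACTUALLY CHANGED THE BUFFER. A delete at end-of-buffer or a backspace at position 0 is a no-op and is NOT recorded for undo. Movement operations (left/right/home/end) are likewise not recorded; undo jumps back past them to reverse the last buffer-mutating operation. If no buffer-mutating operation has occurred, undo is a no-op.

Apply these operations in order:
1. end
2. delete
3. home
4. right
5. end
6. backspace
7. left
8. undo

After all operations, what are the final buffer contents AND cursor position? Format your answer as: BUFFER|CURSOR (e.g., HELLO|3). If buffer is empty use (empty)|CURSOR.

After op 1 (end): buf='PRCD' cursor=4
After op 2 (delete): buf='PRCD' cursor=4
After op 3 (home): buf='PRCD' cursor=0
After op 4 (right): buf='PRCD' cursor=1
After op 5 (end): buf='PRCD' cursor=4
After op 6 (backspace): buf='PRC' cursor=3
After op 7 (left): buf='PRC' cursor=2
After op 8 (undo): buf='PRCD' cursor=4

Answer: PRCD|4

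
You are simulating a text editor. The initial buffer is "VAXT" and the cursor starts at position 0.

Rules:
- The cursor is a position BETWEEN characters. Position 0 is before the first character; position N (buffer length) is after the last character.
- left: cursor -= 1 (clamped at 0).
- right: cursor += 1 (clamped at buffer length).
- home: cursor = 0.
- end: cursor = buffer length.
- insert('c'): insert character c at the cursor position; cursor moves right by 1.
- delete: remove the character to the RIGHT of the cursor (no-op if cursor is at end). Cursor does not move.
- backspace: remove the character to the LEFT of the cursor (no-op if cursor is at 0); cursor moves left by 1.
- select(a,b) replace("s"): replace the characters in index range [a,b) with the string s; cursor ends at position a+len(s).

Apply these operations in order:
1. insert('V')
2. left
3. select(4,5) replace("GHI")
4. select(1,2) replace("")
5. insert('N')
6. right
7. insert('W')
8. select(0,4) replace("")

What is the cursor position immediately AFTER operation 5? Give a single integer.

Answer: 2

Derivation:
After op 1 (insert('V')): buf='VVAXT' cursor=1
After op 2 (left): buf='VVAXT' cursor=0
After op 3 (select(4,5) replace("GHI")): buf='VVAXGHI' cursor=7
After op 4 (select(1,2) replace("")): buf='VAXGHI' cursor=1
After op 5 (insert('N')): buf='VNAXGHI' cursor=2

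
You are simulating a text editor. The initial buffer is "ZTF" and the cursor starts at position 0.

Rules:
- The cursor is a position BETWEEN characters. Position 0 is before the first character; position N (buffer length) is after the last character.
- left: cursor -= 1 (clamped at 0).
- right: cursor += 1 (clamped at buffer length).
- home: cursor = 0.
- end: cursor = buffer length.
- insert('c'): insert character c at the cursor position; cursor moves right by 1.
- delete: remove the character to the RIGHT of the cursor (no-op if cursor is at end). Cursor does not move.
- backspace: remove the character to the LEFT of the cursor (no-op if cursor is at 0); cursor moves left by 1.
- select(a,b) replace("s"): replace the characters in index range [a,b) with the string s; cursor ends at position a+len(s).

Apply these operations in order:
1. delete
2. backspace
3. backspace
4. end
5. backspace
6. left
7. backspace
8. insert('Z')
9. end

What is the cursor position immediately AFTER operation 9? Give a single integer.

Answer: 2

Derivation:
After op 1 (delete): buf='TF' cursor=0
After op 2 (backspace): buf='TF' cursor=0
After op 3 (backspace): buf='TF' cursor=0
After op 4 (end): buf='TF' cursor=2
After op 5 (backspace): buf='T' cursor=1
After op 6 (left): buf='T' cursor=0
After op 7 (backspace): buf='T' cursor=0
After op 8 (insert('Z')): buf='ZT' cursor=1
After op 9 (end): buf='ZT' cursor=2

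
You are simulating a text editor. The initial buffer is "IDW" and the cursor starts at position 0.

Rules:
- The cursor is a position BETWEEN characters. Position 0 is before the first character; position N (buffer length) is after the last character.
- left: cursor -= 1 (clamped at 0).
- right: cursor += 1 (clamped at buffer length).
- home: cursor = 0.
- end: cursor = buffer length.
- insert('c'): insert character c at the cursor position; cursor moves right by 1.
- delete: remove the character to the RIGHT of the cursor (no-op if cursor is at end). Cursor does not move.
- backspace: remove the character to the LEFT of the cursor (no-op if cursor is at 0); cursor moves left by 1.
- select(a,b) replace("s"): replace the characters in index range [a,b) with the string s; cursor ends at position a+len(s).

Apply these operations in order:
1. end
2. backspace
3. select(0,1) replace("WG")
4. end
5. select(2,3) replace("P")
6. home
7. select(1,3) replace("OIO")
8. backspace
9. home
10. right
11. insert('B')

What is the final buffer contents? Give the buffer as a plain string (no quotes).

Answer: WBOI

Derivation:
After op 1 (end): buf='IDW' cursor=3
After op 2 (backspace): buf='ID' cursor=2
After op 3 (select(0,1) replace("WG")): buf='WGD' cursor=2
After op 4 (end): buf='WGD' cursor=3
After op 5 (select(2,3) replace("P")): buf='WGP' cursor=3
After op 6 (home): buf='WGP' cursor=0
After op 7 (select(1,3) replace("OIO")): buf='WOIO' cursor=4
After op 8 (backspace): buf='WOI' cursor=3
After op 9 (home): buf='WOI' cursor=0
After op 10 (right): buf='WOI' cursor=1
After op 11 (insert('B')): buf='WBOI' cursor=2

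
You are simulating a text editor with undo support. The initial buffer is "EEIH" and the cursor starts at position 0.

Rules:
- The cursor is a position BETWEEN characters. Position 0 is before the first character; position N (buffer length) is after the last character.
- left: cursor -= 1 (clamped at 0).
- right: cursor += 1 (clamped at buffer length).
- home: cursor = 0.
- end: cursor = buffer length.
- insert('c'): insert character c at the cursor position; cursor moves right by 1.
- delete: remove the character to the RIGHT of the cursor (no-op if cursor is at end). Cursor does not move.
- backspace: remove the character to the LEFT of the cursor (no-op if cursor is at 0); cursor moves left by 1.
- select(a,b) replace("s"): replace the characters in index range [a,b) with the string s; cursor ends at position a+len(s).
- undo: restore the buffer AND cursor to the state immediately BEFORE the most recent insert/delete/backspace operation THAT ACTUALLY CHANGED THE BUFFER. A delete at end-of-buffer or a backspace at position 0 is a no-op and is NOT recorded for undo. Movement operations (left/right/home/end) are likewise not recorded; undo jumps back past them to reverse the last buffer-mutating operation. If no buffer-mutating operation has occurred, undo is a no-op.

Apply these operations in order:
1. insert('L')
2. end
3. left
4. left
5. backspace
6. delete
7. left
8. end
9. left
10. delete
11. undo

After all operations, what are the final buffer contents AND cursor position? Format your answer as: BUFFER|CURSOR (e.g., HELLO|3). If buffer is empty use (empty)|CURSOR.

After op 1 (insert('L')): buf='LEEIH' cursor=1
After op 2 (end): buf='LEEIH' cursor=5
After op 3 (left): buf='LEEIH' cursor=4
After op 4 (left): buf='LEEIH' cursor=3
After op 5 (backspace): buf='LEIH' cursor=2
After op 6 (delete): buf='LEH' cursor=2
After op 7 (left): buf='LEH' cursor=1
After op 8 (end): buf='LEH' cursor=3
After op 9 (left): buf='LEH' cursor=2
After op 10 (delete): buf='LE' cursor=2
After op 11 (undo): buf='LEH' cursor=2

Answer: LEH|2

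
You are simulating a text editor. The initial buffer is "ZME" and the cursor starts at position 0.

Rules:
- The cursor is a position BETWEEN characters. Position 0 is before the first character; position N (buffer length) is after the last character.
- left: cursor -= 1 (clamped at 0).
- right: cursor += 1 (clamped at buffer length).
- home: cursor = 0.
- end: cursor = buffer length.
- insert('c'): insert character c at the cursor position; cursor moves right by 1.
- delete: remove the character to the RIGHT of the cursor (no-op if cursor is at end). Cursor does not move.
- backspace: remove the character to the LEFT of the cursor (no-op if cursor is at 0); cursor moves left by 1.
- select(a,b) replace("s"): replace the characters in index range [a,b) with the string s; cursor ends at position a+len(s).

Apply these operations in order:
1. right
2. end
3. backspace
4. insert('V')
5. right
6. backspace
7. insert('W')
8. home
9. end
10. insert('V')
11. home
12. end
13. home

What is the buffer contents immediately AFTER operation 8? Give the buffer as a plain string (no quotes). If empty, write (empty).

After op 1 (right): buf='ZME' cursor=1
After op 2 (end): buf='ZME' cursor=3
After op 3 (backspace): buf='ZM' cursor=2
After op 4 (insert('V')): buf='ZMV' cursor=3
After op 5 (right): buf='ZMV' cursor=3
After op 6 (backspace): buf='ZM' cursor=2
After op 7 (insert('W')): buf='ZMW' cursor=3
After op 8 (home): buf='ZMW' cursor=0

Answer: ZMW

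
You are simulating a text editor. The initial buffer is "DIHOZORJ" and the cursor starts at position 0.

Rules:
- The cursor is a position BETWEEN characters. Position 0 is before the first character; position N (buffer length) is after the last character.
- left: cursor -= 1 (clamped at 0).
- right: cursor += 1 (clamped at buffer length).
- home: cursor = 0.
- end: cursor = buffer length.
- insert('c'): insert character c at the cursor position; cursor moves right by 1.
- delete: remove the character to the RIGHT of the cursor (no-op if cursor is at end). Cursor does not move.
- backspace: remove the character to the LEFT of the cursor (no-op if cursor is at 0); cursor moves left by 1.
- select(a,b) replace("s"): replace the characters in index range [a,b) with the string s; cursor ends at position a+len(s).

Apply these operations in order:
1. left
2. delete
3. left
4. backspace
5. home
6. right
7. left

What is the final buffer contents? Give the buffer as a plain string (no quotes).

Answer: IHOZORJ

Derivation:
After op 1 (left): buf='DIHOZORJ' cursor=0
After op 2 (delete): buf='IHOZORJ' cursor=0
After op 3 (left): buf='IHOZORJ' cursor=0
After op 4 (backspace): buf='IHOZORJ' cursor=0
After op 5 (home): buf='IHOZORJ' cursor=0
After op 6 (right): buf='IHOZORJ' cursor=1
After op 7 (left): buf='IHOZORJ' cursor=0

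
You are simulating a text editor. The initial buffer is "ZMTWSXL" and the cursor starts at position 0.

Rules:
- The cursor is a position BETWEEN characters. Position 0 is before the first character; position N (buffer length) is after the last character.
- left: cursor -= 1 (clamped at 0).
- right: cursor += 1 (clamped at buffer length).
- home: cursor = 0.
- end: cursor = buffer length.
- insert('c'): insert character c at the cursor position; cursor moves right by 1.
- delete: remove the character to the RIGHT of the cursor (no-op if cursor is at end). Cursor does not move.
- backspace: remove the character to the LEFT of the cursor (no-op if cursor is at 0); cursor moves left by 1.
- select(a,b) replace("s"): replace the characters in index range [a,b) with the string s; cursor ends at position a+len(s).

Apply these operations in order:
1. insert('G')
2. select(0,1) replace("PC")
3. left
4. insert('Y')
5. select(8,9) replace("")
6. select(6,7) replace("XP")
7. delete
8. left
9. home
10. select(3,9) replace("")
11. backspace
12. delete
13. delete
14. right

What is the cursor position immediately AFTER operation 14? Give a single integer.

Answer: 2

Derivation:
After op 1 (insert('G')): buf='GZMTWSXL' cursor=1
After op 2 (select(0,1) replace("PC")): buf='PCZMTWSXL' cursor=2
After op 3 (left): buf='PCZMTWSXL' cursor=1
After op 4 (insert('Y')): buf='PYCZMTWSXL' cursor=2
After op 5 (select(8,9) replace("")): buf='PYCZMTWSL' cursor=8
After op 6 (select(6,7) replace("XP")): buf='PYCZMTXPSL' cursor=8
After op 7 (delete): buf='PYCZMTXPL' cursor=8
After op 8 (left): buf='PYCZMTXPL' cursor=7
After op 9 (home): buf='PYCZMTXPL' cursor=0
After op 10 (select(3,9) replace("")): buf='PYC' cursor=3
After op 11 (backspace): buf='PY' cursor=2
After op 12 (delete): buf='PY' cursor=2
After op 13 (delete): buf='PY' cursor=2
After op 14 (right): buf='PY' cursor=2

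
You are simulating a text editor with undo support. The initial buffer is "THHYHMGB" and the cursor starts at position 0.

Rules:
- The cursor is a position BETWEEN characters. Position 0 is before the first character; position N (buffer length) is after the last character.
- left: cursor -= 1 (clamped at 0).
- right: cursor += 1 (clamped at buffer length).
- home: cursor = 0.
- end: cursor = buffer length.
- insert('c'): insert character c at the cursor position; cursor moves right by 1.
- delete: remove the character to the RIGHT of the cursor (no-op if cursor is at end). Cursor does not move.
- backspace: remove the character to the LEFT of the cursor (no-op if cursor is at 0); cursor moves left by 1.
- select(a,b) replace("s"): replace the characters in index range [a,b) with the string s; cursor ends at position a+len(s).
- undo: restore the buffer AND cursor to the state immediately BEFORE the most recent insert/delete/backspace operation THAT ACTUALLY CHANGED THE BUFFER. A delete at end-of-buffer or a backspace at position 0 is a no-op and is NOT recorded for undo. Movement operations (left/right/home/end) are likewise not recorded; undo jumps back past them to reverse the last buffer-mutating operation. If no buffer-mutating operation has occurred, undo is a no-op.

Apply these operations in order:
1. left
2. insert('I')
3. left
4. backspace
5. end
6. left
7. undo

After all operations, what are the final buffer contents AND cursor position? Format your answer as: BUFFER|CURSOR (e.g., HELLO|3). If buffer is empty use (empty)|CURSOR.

After op 1 (left): buf='THHYHMGB' cursor=0
After op 2 (insert('I')): buf='ITHHYHMGB' cursor=1
After op 3 (left): buf='ITHHYHMGB' cursor=0
After op 4 (backspace): buf='ITHHYHMGB' cursor=0
After op 5 (end): buf='ITHHYHMGB' cursor=9
After op 6 (left): buf='ITHHYHMGB' cursor=8
After op 7 (undo): buf='THHYHMGB' cursor=0

Answer: THHYHMGB|0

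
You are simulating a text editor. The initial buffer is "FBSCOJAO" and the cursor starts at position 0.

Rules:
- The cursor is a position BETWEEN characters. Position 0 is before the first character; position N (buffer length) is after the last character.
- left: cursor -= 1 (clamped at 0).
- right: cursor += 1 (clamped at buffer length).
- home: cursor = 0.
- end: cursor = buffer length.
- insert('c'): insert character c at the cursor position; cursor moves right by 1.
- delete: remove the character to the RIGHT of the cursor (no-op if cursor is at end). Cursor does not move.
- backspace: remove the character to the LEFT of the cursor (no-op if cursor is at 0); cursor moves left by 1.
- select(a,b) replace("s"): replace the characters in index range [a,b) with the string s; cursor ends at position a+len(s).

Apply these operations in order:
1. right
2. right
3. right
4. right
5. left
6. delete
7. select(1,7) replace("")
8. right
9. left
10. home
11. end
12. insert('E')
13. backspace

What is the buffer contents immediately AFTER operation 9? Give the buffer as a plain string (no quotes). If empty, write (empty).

Answer: F

Derivation:
After op 1 (right): buf='FBSCOJAO' cursor=1
After op 2 (right): buf='FBSCOJAO' cursor=2
After op 3 (right): buf='FBSCOJAO' cursor=3
After op 4 (right): buf='FBSCOJAO' cursor=4
After op 5 (left): buf='FBSCOJAO' cursor=3
After op 6 (delete): buf='FBSOJAO' cursor=3
After op 7 (select(1,7) replace("")): buf='F' cursor=1
After op 8 (right): buf='F' cursor=1
After op 9 (left): buf='F' cursor=0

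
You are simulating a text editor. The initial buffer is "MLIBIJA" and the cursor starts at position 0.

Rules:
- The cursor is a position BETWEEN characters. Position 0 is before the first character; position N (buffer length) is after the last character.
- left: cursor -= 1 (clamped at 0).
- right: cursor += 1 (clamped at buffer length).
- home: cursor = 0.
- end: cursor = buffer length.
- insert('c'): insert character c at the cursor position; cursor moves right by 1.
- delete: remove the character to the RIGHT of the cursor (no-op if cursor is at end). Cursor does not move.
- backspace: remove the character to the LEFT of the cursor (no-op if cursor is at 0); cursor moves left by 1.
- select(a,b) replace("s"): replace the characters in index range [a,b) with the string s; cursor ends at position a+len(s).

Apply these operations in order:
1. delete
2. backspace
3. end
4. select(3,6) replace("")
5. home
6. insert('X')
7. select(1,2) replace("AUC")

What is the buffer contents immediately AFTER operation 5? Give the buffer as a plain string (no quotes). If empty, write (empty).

After op 1 (delete): buf='LIBIJA' cursor=0
After op 2 (backspace): buf='LIBIJA' cursor=0
After op 3 (end): buf='LIBIJA' cursor=6
After op 4 (select(3,6) replace("")): buf='LIB' cursor=3
After op 5 (home): buf='LIB' cursor=0

Answer: LIB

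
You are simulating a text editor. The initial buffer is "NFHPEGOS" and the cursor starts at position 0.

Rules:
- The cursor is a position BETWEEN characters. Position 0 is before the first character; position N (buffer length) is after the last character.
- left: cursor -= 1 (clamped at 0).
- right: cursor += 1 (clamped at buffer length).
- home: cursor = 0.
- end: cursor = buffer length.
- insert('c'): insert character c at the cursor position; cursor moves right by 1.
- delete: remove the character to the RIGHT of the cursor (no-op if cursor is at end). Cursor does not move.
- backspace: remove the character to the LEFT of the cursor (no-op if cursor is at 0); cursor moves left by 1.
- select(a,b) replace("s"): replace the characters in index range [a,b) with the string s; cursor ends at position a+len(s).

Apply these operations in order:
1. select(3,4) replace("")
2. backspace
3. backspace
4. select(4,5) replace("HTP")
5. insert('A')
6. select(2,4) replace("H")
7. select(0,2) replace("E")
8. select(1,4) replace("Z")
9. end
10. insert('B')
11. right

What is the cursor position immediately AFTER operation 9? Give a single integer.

Answer: 4

Derivation:
After op 1 (select(3,4) replace("")): buf='NFHEGOS' cursor=3
After op 2 (backspace): buf='NFEGOS' cursor=2
After op 3 (backspace): buf='NEGOS' cursor=1
After op 4 (select(4,5) replace("HTP")): buf='NEGOHTP' cursor=7
After op 5 (insert('A')): buf='NEGOHTPA' cursor=8
After op 6 (select(2,4) replace("H")): buf='NEHHTPA' cursor=3
After op 7 (select(0,2) replace("E")): buf='EHHTPA' cursor=1
After op 8 (select(1,4) replace("Z")): buf='EZPA' cursor=2
After op 9 (end): buf='EZPA' cursor=4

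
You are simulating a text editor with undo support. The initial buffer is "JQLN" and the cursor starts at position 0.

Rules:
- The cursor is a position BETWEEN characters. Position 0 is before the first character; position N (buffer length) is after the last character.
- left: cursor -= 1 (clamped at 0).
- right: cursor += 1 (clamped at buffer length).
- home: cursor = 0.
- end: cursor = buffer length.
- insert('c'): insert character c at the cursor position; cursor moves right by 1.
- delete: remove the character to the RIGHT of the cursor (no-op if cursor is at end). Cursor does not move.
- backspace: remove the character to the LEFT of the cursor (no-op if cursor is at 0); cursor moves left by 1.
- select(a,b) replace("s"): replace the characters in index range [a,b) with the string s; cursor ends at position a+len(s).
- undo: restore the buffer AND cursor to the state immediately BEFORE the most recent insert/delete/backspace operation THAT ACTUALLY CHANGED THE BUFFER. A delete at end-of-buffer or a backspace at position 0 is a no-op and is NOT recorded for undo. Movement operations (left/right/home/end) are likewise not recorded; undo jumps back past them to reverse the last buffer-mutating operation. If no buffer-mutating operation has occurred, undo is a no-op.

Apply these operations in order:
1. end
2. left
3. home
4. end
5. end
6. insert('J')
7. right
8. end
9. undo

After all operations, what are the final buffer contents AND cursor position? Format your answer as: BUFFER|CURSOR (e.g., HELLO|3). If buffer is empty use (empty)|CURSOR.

After op 1 (end): buf='JQLN' cursor=4
After op 2 (left): buf='JQLN' cursor=3
After op 3 (home): buf='JQLN' cursor=0
After op 4 (end): buf='JQLN' cursor=4
After op 5 (end): buf='JQLN' cursor=4
After op 6 (insert('J')): buf='JQLNJ' cursor=5
After op 7 (right): buf='JQLNJ' cursor=5
After op 8 (end): buf='JQLNJ' cursor=5
After op 9 (undo): buf='JQLN' cursor=4

Answer: JQLN|4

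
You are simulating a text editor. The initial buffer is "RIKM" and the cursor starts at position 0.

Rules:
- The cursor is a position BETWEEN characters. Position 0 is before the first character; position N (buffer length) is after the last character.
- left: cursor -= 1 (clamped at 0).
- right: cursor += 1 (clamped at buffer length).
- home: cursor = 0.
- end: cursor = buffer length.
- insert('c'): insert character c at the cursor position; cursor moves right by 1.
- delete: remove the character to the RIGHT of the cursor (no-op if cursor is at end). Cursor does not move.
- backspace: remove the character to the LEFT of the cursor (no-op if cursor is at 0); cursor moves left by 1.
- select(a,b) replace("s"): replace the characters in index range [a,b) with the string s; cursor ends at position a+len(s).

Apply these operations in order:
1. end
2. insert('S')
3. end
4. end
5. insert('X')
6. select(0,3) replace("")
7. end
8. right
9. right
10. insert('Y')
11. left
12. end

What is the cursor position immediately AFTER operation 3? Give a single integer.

Answer: 5

Derivation:
After op 1 (end): buf='RIKM' cursor=4
After op 2 (insert('S')): buf='RIKMS' cursor=5
After op 3 (end): buf='RIKMS' cursor=5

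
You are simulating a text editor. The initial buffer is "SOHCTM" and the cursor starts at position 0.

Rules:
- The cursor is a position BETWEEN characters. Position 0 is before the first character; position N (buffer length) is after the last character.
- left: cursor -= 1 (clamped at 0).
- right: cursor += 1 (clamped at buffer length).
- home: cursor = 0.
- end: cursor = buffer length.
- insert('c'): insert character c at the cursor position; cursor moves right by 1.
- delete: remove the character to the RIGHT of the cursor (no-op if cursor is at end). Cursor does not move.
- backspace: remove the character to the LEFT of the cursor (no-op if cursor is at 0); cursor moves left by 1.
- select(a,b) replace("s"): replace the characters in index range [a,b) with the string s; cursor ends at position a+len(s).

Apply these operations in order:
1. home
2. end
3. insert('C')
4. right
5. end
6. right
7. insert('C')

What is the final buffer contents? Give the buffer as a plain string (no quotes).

After op 1 (home): buf='SOHCTM' cursor=0
After op 2 (end): buf='SOHCTM' cursor=6
After op 3 (insert('C')): buf='SOHCTMC' cursor=7
After op 4 (right): buf='SOHCTMC' cursor=7
After op 5 (end): buf='SOHCTMC' cursor=7
After op 6 (right): buf='SOHCTMC' cursor=7
After op 7 (insert('C')): buf='SOHCTMCC' cursor=8

Answer: SOHCTMCC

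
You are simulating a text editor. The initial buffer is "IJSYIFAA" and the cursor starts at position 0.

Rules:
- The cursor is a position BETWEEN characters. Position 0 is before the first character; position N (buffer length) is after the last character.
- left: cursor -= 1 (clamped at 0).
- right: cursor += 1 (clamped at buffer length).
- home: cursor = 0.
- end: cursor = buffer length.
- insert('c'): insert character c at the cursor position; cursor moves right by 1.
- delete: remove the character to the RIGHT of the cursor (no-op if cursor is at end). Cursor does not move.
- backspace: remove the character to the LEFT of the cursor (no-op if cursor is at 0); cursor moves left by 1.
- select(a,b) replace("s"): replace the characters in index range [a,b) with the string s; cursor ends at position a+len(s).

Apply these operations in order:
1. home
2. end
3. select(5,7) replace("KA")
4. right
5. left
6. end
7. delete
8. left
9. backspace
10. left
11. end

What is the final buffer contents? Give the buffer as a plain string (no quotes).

After op 1 (home): buf='IJSYIFAA' cursor=0
After op 2 (end): buf='IJSYIFAA' cursor=8
After op 3 (select(5,7) replace("KA")): buf='IJSYIKAA' cursor=7
After op 4 (right): buf='IJSYIKAA' cursor=8
After op 5 (left): buf='IJSYIKAA' cursor=7
After op 6 (end): buf='IJSYIKAA' cursor=8
After op 7 (delete): buf='IJSYIKAA' cursor=8
After op 8 (left): buf='IJSYIKAA' cursor=7
After op 9 (backspace): buf='IJSYIKA' cursor=6
After op 10 (left): buf='IJSYIKA' cursor=5
After op 11 (end): buf='IJSYIKA' cursor=7

Answer: IJSYIKA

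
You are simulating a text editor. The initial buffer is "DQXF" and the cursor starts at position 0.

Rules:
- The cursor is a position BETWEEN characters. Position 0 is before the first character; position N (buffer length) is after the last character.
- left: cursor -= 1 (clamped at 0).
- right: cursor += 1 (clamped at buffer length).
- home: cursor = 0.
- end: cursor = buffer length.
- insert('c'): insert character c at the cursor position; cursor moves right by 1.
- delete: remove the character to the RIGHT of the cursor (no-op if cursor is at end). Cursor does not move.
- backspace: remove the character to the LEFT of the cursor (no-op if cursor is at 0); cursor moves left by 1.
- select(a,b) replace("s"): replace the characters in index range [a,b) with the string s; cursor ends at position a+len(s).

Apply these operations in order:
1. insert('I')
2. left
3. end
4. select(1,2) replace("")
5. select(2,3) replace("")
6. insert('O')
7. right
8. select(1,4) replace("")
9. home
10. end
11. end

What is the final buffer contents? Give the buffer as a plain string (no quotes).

Answer: I

Derivation:
After op 1 (insert('I')): buf='IDQXF' cursor=1
After op 2 (left): buf='IDQXF' cursor=0
After op 3 (end): buf='IDQXF' cursor=5
After op 4 (select(1,2) replace("")): buf='IQXF' cursor=1
After op 5 (select(2,3) replace("")): buf='IQF' cursor=2
After op 6 (insert('O')): buf='IQOF' cursor=3
After op 7 (right): buf='IQOF' cursor=4
After op 8 (select(1,4) replace("")): buf='I' cursor=1
After op 9 (home): buf='I' cursor=0
After op 10 (end): buf='I' cursor=1
After op 11 (end): buf='I' cursor=1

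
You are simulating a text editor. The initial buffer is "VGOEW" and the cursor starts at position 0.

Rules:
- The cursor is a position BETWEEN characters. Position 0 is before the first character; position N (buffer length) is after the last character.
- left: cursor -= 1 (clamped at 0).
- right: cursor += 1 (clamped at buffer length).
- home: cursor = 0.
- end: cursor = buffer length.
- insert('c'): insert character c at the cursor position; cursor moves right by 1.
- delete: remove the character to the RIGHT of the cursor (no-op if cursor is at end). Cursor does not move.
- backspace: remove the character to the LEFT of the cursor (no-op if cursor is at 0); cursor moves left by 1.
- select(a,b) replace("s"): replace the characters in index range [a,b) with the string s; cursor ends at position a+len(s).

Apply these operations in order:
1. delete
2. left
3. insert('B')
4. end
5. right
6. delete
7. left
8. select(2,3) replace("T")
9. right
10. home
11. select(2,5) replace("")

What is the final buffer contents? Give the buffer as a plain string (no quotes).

After op 1 (delete): buf='GOEW' cursor=0
After op 2 (left): buf='GOEW' cursor=0
After op 3 (insert('B')): buf='BGOEW' cursor=1
After op 4 (end): buf='BGOEW' cursor=5
After op 5 (right): buf='BGOEW' cursor=5
After op 6 (delete): buf='BGOEW' cursor=5
After op 7 (left): buf='BGOEW' cursor=4
After op 8 (select(2,3) replace("T")): buf='BGTEW' cursor=3
After op 9 (right): buf='BGTEW' cursor=4
After op 10 (home): buf='BGTEW' cursor=0
After op 11 (select(2,5) replace("")): buf='BG' cursor=2

Answer: BG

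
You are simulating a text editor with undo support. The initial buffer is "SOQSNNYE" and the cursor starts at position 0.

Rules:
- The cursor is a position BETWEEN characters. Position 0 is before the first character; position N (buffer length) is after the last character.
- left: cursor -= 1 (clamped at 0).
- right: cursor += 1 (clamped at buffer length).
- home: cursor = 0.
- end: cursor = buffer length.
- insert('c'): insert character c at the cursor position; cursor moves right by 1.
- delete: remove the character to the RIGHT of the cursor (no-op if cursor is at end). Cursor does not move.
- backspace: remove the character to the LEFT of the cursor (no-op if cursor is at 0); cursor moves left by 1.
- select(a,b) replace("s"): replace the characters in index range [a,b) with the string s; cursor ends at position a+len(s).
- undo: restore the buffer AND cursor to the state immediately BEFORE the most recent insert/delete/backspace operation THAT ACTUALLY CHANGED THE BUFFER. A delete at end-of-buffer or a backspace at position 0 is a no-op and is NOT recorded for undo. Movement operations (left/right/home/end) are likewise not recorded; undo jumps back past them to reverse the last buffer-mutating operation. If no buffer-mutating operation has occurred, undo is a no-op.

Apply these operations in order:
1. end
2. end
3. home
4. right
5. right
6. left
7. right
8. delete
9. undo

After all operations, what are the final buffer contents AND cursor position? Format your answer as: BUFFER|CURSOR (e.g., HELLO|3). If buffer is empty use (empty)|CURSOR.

Answer: SOQSNNYE|2

Derivation:
After op 1 (end): buf='SOQSNNYE' cursor=8
After op 2 (end): buf='SOQSNNYE' cursor=8
After op 3 (home): buf='SOQSNNYE' cursor=0
After op 4 (right): buf='SOQSNNYE' cursor=1
After op 5 (right): buf='SOQSNNYE' cursor=2
After op 6 (left): buf='SOQSNNYE' cursor=1
After op 7 (right): buf='SOQSNNYE' cursor=2
After op 8 (delete): buf='SOSNNYE' cursor=2
After op 9 (undo): buf='SOQSNNYE' cursor=2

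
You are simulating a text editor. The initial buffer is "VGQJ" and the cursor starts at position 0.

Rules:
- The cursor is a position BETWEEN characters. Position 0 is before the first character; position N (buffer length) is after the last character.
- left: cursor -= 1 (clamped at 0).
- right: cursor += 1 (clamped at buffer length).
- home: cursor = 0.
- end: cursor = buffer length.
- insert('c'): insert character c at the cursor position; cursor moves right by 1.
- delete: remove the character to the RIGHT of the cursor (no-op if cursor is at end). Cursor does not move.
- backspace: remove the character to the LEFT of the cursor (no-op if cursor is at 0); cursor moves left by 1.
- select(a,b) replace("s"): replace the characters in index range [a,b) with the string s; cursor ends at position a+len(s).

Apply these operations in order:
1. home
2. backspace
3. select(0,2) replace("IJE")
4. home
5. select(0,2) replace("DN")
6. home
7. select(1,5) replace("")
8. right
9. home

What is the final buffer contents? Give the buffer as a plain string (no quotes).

Answer: D

Derivation:
After op 1 (home): buf='VGQJ' cursor=0
After op 2 (backspace): buf='VGQJ' cursor=0
After op 3 (select(0,2) replace("IJE")): buf='IJEQJ' cursor=3
After op 4 (home): buf='IJEQJ' cursor=0
After op 5 (select(0,2) replace("DN")): buf='DNEQJ' cursor=2
After op 6 (home): buf='DNEQJ' cursor=0
After op 7 (select(1,5) replace("")): buf='D' cursor=1
After op 8 (right): buf='D' cursor=1
After op 9 (home): buf='D' cursor=0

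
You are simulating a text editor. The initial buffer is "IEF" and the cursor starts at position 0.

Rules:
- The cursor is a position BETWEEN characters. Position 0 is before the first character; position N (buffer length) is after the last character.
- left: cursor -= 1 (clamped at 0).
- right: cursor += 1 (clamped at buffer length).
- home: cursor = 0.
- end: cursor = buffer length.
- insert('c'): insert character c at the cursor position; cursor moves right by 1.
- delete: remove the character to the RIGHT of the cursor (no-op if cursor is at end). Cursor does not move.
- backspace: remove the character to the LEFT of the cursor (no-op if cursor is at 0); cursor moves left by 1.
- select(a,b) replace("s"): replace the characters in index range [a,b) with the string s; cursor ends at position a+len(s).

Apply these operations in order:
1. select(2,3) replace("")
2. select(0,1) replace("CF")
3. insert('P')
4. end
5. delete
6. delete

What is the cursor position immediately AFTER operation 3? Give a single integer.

Answer: 3

Derivation:
After op 1 (select(2,3) replace("")): buf='IE' cursor=2
After op 2 (select(0,1) replace("CF")): buf='CFE' cursor=2
After op 3 (insert('P')): buf='CFPE' cursor=3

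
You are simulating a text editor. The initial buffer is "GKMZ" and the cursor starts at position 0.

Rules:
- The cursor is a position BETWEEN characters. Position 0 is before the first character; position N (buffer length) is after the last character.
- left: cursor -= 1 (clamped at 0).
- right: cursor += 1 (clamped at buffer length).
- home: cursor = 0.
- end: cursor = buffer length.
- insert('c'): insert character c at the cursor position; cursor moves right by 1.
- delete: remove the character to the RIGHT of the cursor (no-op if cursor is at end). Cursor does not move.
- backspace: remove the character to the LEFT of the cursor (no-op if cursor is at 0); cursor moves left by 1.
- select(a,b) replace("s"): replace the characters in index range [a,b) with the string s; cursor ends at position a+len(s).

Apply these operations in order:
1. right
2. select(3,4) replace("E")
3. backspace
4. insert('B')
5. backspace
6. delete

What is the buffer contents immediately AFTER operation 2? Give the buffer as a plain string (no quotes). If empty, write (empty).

After op 1 (right): buf='GKMZ' cursor=1
After op 2 (select(3,4) replace("E")): buf='GKME' cursor=4

Answer: GKME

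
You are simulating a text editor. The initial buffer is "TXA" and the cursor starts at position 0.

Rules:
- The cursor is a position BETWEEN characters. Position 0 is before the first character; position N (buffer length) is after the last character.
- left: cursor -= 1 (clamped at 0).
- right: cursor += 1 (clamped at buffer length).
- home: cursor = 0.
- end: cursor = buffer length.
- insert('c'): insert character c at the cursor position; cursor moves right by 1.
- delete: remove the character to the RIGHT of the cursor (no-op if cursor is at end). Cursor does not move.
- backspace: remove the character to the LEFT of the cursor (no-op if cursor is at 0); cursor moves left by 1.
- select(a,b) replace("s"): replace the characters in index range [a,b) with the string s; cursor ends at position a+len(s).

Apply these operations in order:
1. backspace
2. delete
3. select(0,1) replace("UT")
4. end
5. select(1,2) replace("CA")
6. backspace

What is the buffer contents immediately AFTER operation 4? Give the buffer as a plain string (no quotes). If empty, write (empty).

After op 1 (backspace): buf='TXA' cursor=0
After op 2 (delete): buf='XA' cursor=0
After op 3 (select(0,1) replace("UT")): buf='UTA' cursor=2
After op 4 (end): buf='UTA' cursor=3

Answer: UTA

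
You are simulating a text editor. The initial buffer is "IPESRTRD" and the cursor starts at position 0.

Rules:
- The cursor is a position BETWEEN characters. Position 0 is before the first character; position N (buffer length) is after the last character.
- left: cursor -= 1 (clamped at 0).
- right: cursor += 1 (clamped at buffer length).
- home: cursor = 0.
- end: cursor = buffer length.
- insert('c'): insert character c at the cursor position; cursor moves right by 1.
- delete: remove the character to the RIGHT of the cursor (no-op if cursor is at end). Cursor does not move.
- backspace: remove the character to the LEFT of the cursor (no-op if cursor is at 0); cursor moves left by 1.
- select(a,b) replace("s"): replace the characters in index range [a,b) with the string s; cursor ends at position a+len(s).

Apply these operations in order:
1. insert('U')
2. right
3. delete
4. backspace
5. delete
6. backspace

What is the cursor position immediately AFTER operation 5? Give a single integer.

After op 1 (insert('U')): buf='UIPESRTRD' cursor=1
After op 2 (right): buf='UIPESRTRD' cursor=2
After op 3 (delete): buf='UIESRTRD' cursor=2
After op 4 (backspace): buf='UESRTRD' cursor=1
After op 5 (delete): buf='USRTRD' cursor=1

Answer: 1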